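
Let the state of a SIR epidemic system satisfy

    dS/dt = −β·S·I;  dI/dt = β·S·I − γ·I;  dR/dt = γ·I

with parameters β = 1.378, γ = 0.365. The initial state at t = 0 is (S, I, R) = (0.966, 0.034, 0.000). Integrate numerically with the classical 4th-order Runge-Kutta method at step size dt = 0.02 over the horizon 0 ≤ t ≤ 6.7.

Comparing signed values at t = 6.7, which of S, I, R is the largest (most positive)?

largest component: R

t=0.000: state=(0.966, 0.034, 0.000)
step 1 (dt=0.02): k1=(-0.045, 0.033, 0.012), k2=(-0.046, 0.033, 0.013), k3=(-0.046, 0.033, 0.013), k4=(-0.046, 0.033, 0.013); state += dt/6·(k1+2k2+2k3+k4)
t=0.020: state=(0.965, 0.035, 0.000)
t=0.040: state=(0.964, 0.035, 0.001)
t=0.060: state=(0.963, 0.036, 0.001)
continuing one RK4 step at a time; state shown every 25 steps (Δt=0.5):
t=0.500: state=(0.937, 0.055, 0.008)
t=1.000: state=(0.894, 0.086, 0.021)
t=1.500: state=(0.831, 0.129, 0.040)
t=2.000: state=(0.746, 0.186, 0.069)
t=2.500: state=(0.642, 0.250, 0.108)
t=3.000: state=(0.529, 0.312, 0.160)
t=3.500: state=(0.419, 0.360, 0.221)
t=4.000: state=(0.324, 0.387, 0.290)
t=4.500: state=(0.247, 0.392, 0.361)
t=5.000: state=(0.189, 0.379, 0.432)
t=5.500: state=(0.147, 0.354, 0.499)
t=6.000: state=(0.116, 0.323, 0.560)
t=6.500: state=(0.094, 0.289, 0.616)
t=6.700: state=(0.087, 0.276, 0.637)
compare at T: S=0.087, I=0.276, R=0.637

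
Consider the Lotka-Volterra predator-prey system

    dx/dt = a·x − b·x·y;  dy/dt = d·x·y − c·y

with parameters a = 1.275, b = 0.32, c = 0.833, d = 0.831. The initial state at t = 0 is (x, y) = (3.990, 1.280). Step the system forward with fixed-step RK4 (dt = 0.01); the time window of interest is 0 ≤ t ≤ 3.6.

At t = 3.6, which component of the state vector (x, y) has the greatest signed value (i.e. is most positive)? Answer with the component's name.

t=0.000: state=(3.990, 1.280)
step 1 (dt=0.01): k1=(3.453, 3.178), k2=(3.448, 3.236), k3=(3.447, 3.237), k4=(3.441, 3.296); state += dt/6·(k1+2k2+2k3+k4)
t=0.010: state=(4.024, 1.312)
t=0.020: state=(4.059, 1.346)
t=0.030: state=(4.093, 1.381)
continuing one RK4 step at a time; state shown every 20 steps (Δt=0.2):
t=0.200: state=(4.620, 2.221)
t=0.400: state=(4.894, 4.179)
t=0.600: state=(4.351, 7.734)
t=0.800: state=(2.970, 12.116)
t=1.000: state=(1.593, 14.892)
t=1.200: state=(0.776, 15.231)
t=1.400: state=(0.389, 14.144)
t=1.600: state=(0.213, 12.565)
t=1.800: state=(0.130, 10.936)
t=2.000: state=(0.087, 9.423)
t=2.200: state=(0.065, 8.076)
t=2.400: state=(0.052, 6.903)
t=2.600: state=(0.044, 5.890)
t=2.800: state=(0.040, 5.021)
t=3.000: state=(0.039, 4.278)
t=3.200: state=(0.039, 3.645)
t=3.400: state=(0.040, 3.106)
t=3.600: state=(0.043, 2.647)
compare at T: x=0.043, y=2.647

largest component: y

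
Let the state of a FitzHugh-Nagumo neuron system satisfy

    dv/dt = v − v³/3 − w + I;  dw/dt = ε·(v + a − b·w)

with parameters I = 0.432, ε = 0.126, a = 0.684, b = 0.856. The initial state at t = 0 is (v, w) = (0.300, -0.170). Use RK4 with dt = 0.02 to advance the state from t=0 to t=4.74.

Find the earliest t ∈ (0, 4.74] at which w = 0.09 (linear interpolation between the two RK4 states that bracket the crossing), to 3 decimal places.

t=0.000: state=(0.300, -0.170)
step 1 (dt=0.02): k1=(0.893, 0.142), k2=(0.900, 0.143), k3=(0.900, 0.143), k4=(0.906, 0.144); state += dt/6·(k1+2k2+2k3+k4)
t=0.020: state=(0.318, -0.167)
t=0.040: state=(0.336, -0.164)
t=0.060: state=(0.355, -0.161)
continuing one RK4 step at a time; state shown every 10 steps (Δt=0.2):
t=0.200: state=(0.492, -0.139)
t=0.400: state=(0.708, -0.105)
t=0.600: state=(0.938, -0.065)
t=0.800: state=(1.165, -0.020)
t=1.000: state=(1.367, 0.029)
t=1.200: state=(1.528, 0.082)
t=1.220: state=(1.542, 0.087)
next step: t=1.240: state=(1.555, 0.092) — w has crossed 0.09
linear interpolation between t=1.220 (0.08706) and t=1.240 (0.09249) → t≈1.231

t = 1.231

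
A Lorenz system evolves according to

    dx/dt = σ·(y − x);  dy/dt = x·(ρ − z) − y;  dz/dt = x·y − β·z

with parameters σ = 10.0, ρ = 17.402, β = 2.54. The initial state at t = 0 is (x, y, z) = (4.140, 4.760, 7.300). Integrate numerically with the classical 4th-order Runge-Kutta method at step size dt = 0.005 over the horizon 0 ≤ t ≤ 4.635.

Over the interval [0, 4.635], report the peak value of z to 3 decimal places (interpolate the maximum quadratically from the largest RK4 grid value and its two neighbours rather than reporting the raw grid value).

t=0.000: state=(4.140, 4.760, 7.300)
step 1 (dt=0.005): k1=(6.200, 37.062, 1.164), k2=(6.972, 37.114, 1.616), k3=(6.954, 37.129, 1.623), k4=(7.709, 37.194, 2.084); state += dt/6·(k1+2k2+2k3+k4)
t=0.005: state=(4.175, 4.946, 7.308)
t=0.010: state=(4.217, 5.132, 7.321)
t=0.015: state=(4.266, 5.319, 7.339)
continuing one RK4 step at a time; state shown every 40 steps (Δt=0.2):
t=0.200: state=(9.210, 12.395, 14.132)
t=0.400: state=(8.078, 3.941, 23.005)
t=0.600: state=(2.306, 1.226, 15.126)
t=0.800: state=(2.196, 2.905, 9.713)
t=1.000: state=(5.316, 7.903, 8.973)
t=1.200: state=(10.466, 10.992, 20.069)
t=1.400: state=(5.254, 2.069, 19.906)
t=1.600: state=(2.299, 2.181, 12.849)
t=1.800: state=(3.697, 5.223, 9.348)
t=2.000: state=(8.450, 11.129, 14.061)
t=2.200: state=(8.348, 5.288, 22.123)
t=2.400: state=(3.287, 2.157, 15.775)
t=2.600: state=(3.260, 4.148, 10.890)
t=2.800: state=(6.725, 9.194, 11.875)
t=3.000: state=(9.426, 8.253, 21.018)
t=3.200: state=(4.646, 2.717, 17.887)
t=3.400: state=(3.372, 3.798, 12.441)
t=3.600: state=(5.866, 7.872, 11.662)
t=3.800: state=(9.220, 9.353, 19.128)
t=4.000: state=(5.776, 3.607, 18.988)
t=4.200: state=(3.729, 3.804, 13.673)
t=4.400: state=(5.535, 7.172, 12.091)
t=4.600: state=(8.736, 9.382, 17.849)
t=4.635: state=(8.835, 8.740, 19.010)
largest grid value and its neighbours: z(0.355)=23.56572, z(0.360)=23.57796, z(0.365)=23.56919
parabola through these three points peaks at t≈0.360 with z≈23.57803

max z = 23.578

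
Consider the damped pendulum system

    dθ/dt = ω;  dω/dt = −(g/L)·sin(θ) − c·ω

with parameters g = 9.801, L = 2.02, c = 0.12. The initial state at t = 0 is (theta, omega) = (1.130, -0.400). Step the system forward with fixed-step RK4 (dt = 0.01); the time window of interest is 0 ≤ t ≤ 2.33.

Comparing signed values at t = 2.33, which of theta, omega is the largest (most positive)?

t=0.000: state=(1.130, -0.400)
step 1 (dt=0.01): k1=(-0.400, -4.340), k2=(-0.422, -4.333), k3=(-0.422, -4.333), k4=(-0.443, -4.326); state += dt/6·(k1+2k2+2k3+k4)
t=0.010: state=(1.126, -0.443)
t=0.020: state=(1.121, -0.487)
t=0.030: state=(1.116, -0.530)
continuing one RK4 step at a time; state shown every 10 steps (Δt=0.1):
t=0.100: state=(1.069, -0.826)
t=0.200: state=(0.966, -1.227)
t=0.300: state=(0.825, -1.589)
t=0.400: state=(0.650, -1.895)
t=0.500: state=(0.448, -2.124)
t=0.600: state=(0.228, -2.259)
t=0.700: state=(0.000, -2.287)
t=0.800: state=(-0.225, -2.205)
t=0.900: state=(-0.438, -2.021)
t=1.000: state=(-0.627, -1.751)
t=1.100: state=(-0.786, -1.417)
t=1.200: state=(-0.909, -1.038)
t=1.300: state=(-0.992, -0.632)
t=1.400: state=(-1.035, -0.214)
t=1.500: state=(-1.035, 0.204)
t=1.600: state=(-0.994, 0.612)
t=1.700: state=(-0.913, 0.999)
t=1.800: state=(-0.796, 1.351)
t=1.900: state=(-0.645, 1.654)
t=2.000: state=(-0.467, 1.889)
t=2.100: state=(-0.270, 2.040)
t=2.200: state=(-0.062, 2.096)
t=2.300: state=(0.146, 2.050)
t=2.330: state=(0.207, 2.017)
compare at T: theta=0.207, omega=2.017

largest component: omega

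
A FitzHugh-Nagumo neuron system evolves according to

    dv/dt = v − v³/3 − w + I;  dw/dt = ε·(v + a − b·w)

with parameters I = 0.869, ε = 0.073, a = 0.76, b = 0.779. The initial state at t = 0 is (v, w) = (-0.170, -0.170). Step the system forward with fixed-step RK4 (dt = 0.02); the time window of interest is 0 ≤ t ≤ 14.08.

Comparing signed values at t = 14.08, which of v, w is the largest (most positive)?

largest component: w

t=0.000: state=(-0.170, -0.170)
step 1 (dt=0.02): k1=(0.871, 0.053), k2=(0.879, 0.053), k3=(0.879, 0.053), k4=(0.887, 0.054); state += dt/6·(k1+2k2+2k3+k4)
t=0.020: state=(-0.152, -0.169)
t=0.040: state=(-0.135, -0.168)
t=0.060: state=(-0.116, -0.167)
continuing one RK4 step at a time; state shown every 25 steps (Δt=0.5):
t=0.500: state=(0.383, -0.135)
t=1.000: state=(1.159, -0.076)
t=1.500: state=(1.774, 0.007)
t=2.000: state=(1.981, 0.103)
t=2.500: state=(2.006, 0.199)
t=3.000: state=(1.987, 0.293)
t=3.500: state=(1.959, 0.383)
t=4.000: state=(1.928, 0.470)
t=4.500: state=(1.897, 0.553)
t=5.000: state=(1.866, 0.632)
t=5.500: state=(1.834, 0.709)
t=6.000: state=(1.803, 0.781)
t=6.500: state=(1.771, 0.851)
t=7.000: state=(1.739, 0.918)
t=7.500: state=(1.707, 0.982)
t=8.000: state=(1.675, 1.042)
t=8.500: state=(1.643, 1.100)
t=9.000: state=(1.610, 1.155)
t=9.500: state=(1.576, 1.207)
t=10.000: state=(1.542, 1.257)
t=10.500: state=(1.508, 1.304)
t=11.000: state=(1.473, 1.348)
t=11.500: state=(1.437, 1.390)
t=12.000: state=(1.400, 1.430)
t=12.500: state=(1.362, 1.467)
t=13.000: state=(1.322, 1.501)
t=13.500: state=(1.281, 1.533)
t=14.000: state=(1.238, 1.563)
t=14.080: state=(1.231, 1.567)
compare at T: v=1.231, w=1.567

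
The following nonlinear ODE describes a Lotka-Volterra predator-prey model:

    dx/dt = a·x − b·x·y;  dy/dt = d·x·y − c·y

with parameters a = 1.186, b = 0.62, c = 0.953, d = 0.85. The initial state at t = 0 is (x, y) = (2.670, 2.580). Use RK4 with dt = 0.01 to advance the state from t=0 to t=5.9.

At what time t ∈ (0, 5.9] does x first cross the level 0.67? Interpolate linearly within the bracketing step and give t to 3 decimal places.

t=0.000: state=(2.670, 2.580)
step 1 (dt=0.01): k1=(-1.104, 3.397), k2=(-1.130, 3.407), k3=(-1.130, 3.407), k4=(-1.156, 3.416); state += dt/6·(k1+2k2+2k3+k4)
t=0.010: state=(2.659, 2.614)
t=0.020: state=(2.647, 2.648)
t=0.030: state=(2.635, 2.683)
continuing one RK4 step at a time; state shown every 20 steps (Δt=0.2):
t=0.200: state=(2.354, 3.277)
t=0.400: state=(1.910, 3.895)
t=0.600: state=(1.454, 4.282)
t=0.800: state=(1.074, 4.381)
t=1.000: state=(0.796, 4.239)
t=1.120: state=(0.674, 4.074)
next step: t=1.130: state=(0.665, 4.059) — x has crossed 0.67
linear interpolation between t=1.120 (0.67376) and t=1.130 (0.66482) → t≈1.124

t = 1.124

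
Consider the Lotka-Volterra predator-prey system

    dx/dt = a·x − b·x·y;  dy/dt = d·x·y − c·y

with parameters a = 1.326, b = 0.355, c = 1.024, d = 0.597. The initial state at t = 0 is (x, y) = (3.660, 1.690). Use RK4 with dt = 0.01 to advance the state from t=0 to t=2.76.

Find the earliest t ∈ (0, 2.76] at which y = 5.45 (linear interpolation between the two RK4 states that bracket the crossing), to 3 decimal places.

t=0.000: state=(3.660, 1.690)
step 1 (dt=0.01): k1=(2.657, 1.962), k2=(2.654, 1.987), k3=(2.654, 1.987), k4=(2.651, 2.012); state += dt/6·(k1+2k2+2k3+k4)
t=0.010: state=(3.687, 1.710)
t=0.020: state=(3.713, 1.730)
t=0.030: state=(3.739, 1.751)
continuing one RK4 step at a time; state shown every 10 steps (Δt=0.1):
t=0.100: state=(3.921, 1.913)
t=0.200: state=(4.162, 2.198)
t=0.300: state=(4.369, 2.560)
t=0.400: state=(4.520, 3.014)
t=0.500: state=(4.592, 3.573)
t=0.600: state=(4.566, 4.242)
t=0.700: state=(4.425, 5.011)
t=0.750: state=(4.310, 5.424)
next step: t=0.760: state=(4.284, 5.508) — y has crossed 5.45
linear interpolation between t=0.750 (5.42375) and t=0.760 (5.50800) → t≈0.753

t = 0.753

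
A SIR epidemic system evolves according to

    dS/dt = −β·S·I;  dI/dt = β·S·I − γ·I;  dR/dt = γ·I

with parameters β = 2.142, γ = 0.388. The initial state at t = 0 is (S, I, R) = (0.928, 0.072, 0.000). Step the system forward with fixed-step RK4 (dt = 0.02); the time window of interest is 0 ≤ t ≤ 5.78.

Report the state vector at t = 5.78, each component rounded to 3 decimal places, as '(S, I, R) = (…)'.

(S, I, R) = (0.012, 0.204, 0.784)

t=0.000: state=(0.928, 0.072, 0.000)
step 1 (dt=0.02): k1=(-0.143, 0.115, 0.028), k2=(-0.145, 0.117, 0.028), k3=(-0.145, 0.117, 0.028), k4=(-0.147, 0.118, 0.029); state += dt/6·(k1+2k2+2k3+k4)
t=0.020: state=(0.925, 0.074, 0.001)
t=0.040: state=(0.922, 0.077, 0.001)
t=0.060: state=(0.919, 0.079, 0.002)
continuing one RK4 step at a time; state shown every 10 steps (Δt=0.2):
t=0.200: state=(0.895, 0.098, 0.007)
t=0.400: state=(0.852, 0.133, 0.015)
t=0.600: state=(0.798, 0.175, 0.027)
t=0.800: state=(0.733, 0.224, 0.043)
t=1.000: state=(0.658, 0.280, 0.062)
t=1.200: state=(0.576, 0.337, 0.086)
t=1.400: state=(0.493, 0.393, 0.115)
t=1.600: state=(0.412, 0.441, 0.147)
t=1.800: state=(0.338, 0.479, 0.183)
t=2.000: state=(0.274, 0.505, 0.221)
t=2.200: state=(0.220, 0.519, 0.261)
t=2.400: state=(0.176, 0.523, 0.301)
t=2.600: state=(0.141, 0.518, 0.342)
t=2.800: state=(0.113, 0.506, 0.382)
t=3.000: state=(0.091, 0.489, 0.420)
t=3.200: state=(0.074, 0.468, 0.457)
t=3.400: state=(0.061, 0.446, 0.493)
t=3.600: state=(0.051, 0.423, 0.526)
t=3.800: state=(0.043, 0.399, 0.558)
t=4.000: state=(0.036, 0.376, 0.588)
t=4.200: state=(0.031, 0.353, 0.617)
t=4.400: state=(0.027, 0.330, 0.643)
t=4.600: state=(0.023, 0.309, 0.668)
t=4.800: state=(0.020, 0.288, 0.691)
t=5.000: state=(0.018, 0.269, 0.713)
t=5.200: state=(0.016, 0.251, 0.733)
t=5.400: state=(0.015, 0.234, 0.752)
t=5.600: state=(0.013, 0.218, 0.769)
t=5.780: state=(0.012, 0.204, 0.784)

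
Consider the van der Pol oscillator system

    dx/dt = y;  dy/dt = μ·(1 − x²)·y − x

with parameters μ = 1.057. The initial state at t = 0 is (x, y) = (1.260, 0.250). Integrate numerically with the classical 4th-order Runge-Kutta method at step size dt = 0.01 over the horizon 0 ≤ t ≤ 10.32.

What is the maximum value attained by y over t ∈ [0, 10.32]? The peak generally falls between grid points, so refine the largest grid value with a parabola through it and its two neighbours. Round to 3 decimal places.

max y = 2.728

t=0.000: state=(1.260, 0.250)
step 1 (dt=0.01): k1=(0.250, -1.415), k2=(0.243, -1.413), k3=(0.243, -1.413), k4=(0.236, -1.410); state += dt/6·(k1+2k2+2k3+k4)
t=0.010: state=(1.262, 0.236)
t=0.020: state=(1.265, 0.222)
t=0.030: state=(1.267, 0.208)
continuing one RK4 step at a time; state shown every 50 steps (Δt=0.5):
t=0.500: state=(1.223, -0.363)
t=1.000: state=(0.919, -0.858)
t=1.500: state=(0.333, -1.544)
t=2.000: state=(-0.676, -2.423)
t=2.500: state=(-1.709, -1.244)
t=3.000: state=(-1.911, 0.178)
t=3.500: state=(-1.702, 0.588)
t=4.000: state=(-1.344, 0.852)
t=4.500: state=(-0.820, 1.295)
t=5.000: state=(0.034, 2.220)
t=5.500: state=(1.319, 2.437)
t=6.000: state=(1.989, 0.309)
t=6.500: state=(1.909, -0.444)
t=7.000: state=(1.621, -0.687)
t=7.500: state=(1.215, -0.962)
t=8.000: state=(0.614, -1.515)
t=8.500: state=(-0.392, -2.553)
t=9.000: state=(-1.643, -1.810)
t=9.500: state=(-2.009, 0.048)
t=10.000: state=(-1.837, 0.530)
t=10.320: state=(-1.644, 0.673)
largest grid value and its neighbours: y(5.310)=2.72740, y(5.320)=2.72796, y(5.330)=2.72692
parabola through these three points peaks at t≈5.319 with y≈2.72798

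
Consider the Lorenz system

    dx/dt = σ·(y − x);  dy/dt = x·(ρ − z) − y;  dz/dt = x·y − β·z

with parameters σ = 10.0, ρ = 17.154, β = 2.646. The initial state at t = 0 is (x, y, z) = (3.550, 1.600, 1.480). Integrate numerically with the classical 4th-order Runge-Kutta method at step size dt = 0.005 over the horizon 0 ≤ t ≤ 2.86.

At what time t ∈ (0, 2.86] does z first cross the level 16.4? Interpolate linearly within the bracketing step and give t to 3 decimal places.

t = 0.278

t=0.000: state=(3.550, 1.600, 1.480)
step 1 (dt=0.005): k1=(-19.500, 54.043, 1.764), k2=(-17.661, 53.128, 2.147), k3=(-17.730, 53.199, 2.145), k4=(-15.954, 52.350, 2.514); state += dt/6·(k1+2k2+2k3+k4)
t=0.005: state=(3.461, 1.866, 1.491)
t=0.010: state=(3.390, 2.124, 1.505)
t=0.015: state=(3.334, 2.376, 1.523)
continuing one RK4 step at a time; state shown every 20 steps (Δt=0.1):
t=0.100: state=(4.120, 6.535, 2.439)
t=0.200: state=(7.919, 12.918, 7.090)
t=0.275: state=(11.711, 16.039, 15.975)
next step: t=0.280: state=(11.921, 16.007, 16.706) — z has crossed 16.4
linear interpolation between t=0.275 (15.97523) and t=0.280 (16.70597) → t≈0.278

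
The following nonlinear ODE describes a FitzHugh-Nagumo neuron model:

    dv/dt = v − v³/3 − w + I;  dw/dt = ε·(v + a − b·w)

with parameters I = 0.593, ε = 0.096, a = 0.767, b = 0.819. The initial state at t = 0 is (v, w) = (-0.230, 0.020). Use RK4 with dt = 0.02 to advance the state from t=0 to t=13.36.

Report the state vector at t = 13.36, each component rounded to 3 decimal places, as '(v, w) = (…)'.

(v, w) = (-0.165, 1.479)

t=0.000: state=(-0.230, 0.020)
step 1 (dt=0.02): k1=(0.347, 0.050), k2=(0.350, 0.050), k3=(0.350, 0.050), k4=(0.353, 0.051); state += dt/6·(k1+2k2+2k3+k4)
t=0.020: state=(-0.223, 0.021)
t=0.040: state=(-0.216, 0.022)
t=0.060: state=(-0.209, 0.023)
continuing one RK4 step at a time; state shown every 25 steps (Δt=0.5):
t=0.500: state=(-0.015, 0.049)
t=1.000: state=(0.316, 0.090)
t=1.500: state=(0.793, 0.148)
t=2.000: state=(1.316, 0.229)
t=2.500: state=(1.651, 0.327)
t=3.000: state=(1.767, 0.431)
t=3.500: state=(1.776, 0.535)
t=4.000: state=(1.748, 0.633)
t=4.500: state=(1.708, 0.726)
t=5.000: state=(1.663, 0.814)
t=5.500: state=(1.617, 0.895)
t=6.000: state=(1.569, 0.972)
t=6.500: state=(1.520, 1.043)
t=7.000: state=(1.469, 1.110)
t=7.500: state=(1.416, 1.171)
t=8.000: state=(1.361, 1.227)
t=8.500: state=(1.302, 1.279)
t=9.000: state=(1.241, 1.325)
t=9.500: state=(1.174, 1.367)
t=10.000: state=(1.101, 1.404)
t=10.500: state=(1.018, 1.436)
t=11.000: state=(0.922, 1.462)
t=11.500: state=(0.807, 1.483)
t=12.000: state=(0.659, 1.496)
t=12.500: state=(0.457, 1.501)
t=13.000: state=(0.156, 1.494)
t=13.360: state=(-0.165, 1.479)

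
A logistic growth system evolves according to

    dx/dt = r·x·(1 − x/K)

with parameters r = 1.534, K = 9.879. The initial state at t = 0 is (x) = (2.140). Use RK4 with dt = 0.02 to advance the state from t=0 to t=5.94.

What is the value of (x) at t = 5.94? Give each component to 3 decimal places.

t=0.000: state=(2.140)
step 1 (dt=0.02): k1=(2.572), k2=(2.594), k3=(2.594), k4=(2.616); state += dt/6·(k1+2k2+2k3+k4)
t=0.020: state=(2.192)
t=0.040: state=(2.245)
t=0.060: state=(2.298)
continuing one RK4 step at a time; state shown every 10 steps (Δt=0.2):
t=0.200: state=(2.699)
t=0.400: state=(3.340)
t=0.600: state=(4.048)
t=0.800: state=(4.796)
t=1.000: state=(5.550)
t=1.200: state=(6.277)
t=1.400: state=(6.946)
t=1.600: state=(7.537)
t=1.800: state=(8.041)
t=2.000: state=(8.457)
t=2.200: state=(8.791)
t=2.400: state=(9.054)
t=2.600: state=(9.259)
t=2.800: state=(9.415)
t=3.000: state=(9.533)
t=3.200: state=(9.622)
t=3.400: state=(9.689)
t=3.600: state=(9.738)
t=3.800: state=(9.775)
t=4.000: state=(9.802)
t=4.200: state=(9.822)
t=4.400: state=(9.837)
t=4.600: state=(9.848)
t=4.800: state=(9.856)
t=5.000: state=(9.862)
t=5.200: state=(9.867)
t=5.400: state=(9.870)
t=5.600: state=(9.872)
t=5.800: state=(9.874)
t=5.940: state=(9.875)

(x) = (9.875)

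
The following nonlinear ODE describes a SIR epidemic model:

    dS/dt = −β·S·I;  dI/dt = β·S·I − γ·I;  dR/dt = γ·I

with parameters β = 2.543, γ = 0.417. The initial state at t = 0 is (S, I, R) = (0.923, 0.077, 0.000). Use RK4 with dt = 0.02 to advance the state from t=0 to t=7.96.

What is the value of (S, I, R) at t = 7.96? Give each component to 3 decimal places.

(S, I, R) = (0.003, 0.066, 0.931)

t=0.000: state=(0.923, 0.077, 0.000)
step 1 (dt=0.02): k1=(-0.181, 0.149, 0.032), k2=(-0.184, 0.151, 0.033), k3=(-0.184, 0.151, 0.033), k4=(-0.187, 0.154, 0.033); state += dt/6·(k1+2k2+2k3+k4)
t=0.020: state=(0.919, 0.080, 0.001)
t=0.040: state=(0.916, 0.083, 0.001)
t=0.060: state=(0.912, 0.086, 0.002)
continuing one RK4 step at a time; state shown every 25 steps (Δt=0.5):
t=0.500: state=(0.786, 0.187, 0.026)
t=1.000: state=(0.557, 0.360, 0.083)
t=1.500: state=(0.318, 0.507, 0.175)
t=2.000: state=(0.161, 0.553, 0.287)
t=2.500: state=(0.081, 0.520, 0.399)
t=3.000: state=(0.043, 0.455, 0.501)
t=3.500: state=(0.025, 0.386, 0.589)
t=4.000: state=(0.016, 0.321, 0.663)
t=4.500: state=(0.011, 0.265, 0.724)
t=5.000: state=(0.008, 0.218, 0.774)
t=5.500: state=(0.006, 0.179, 0.815)
t=6.000: state=(0.005, 0.146, 0.849)
t=6.500: state=(0.004, 0.119, 0.876)
t=7.000: state=(0.004, 0.097, 0.899)
t=7.500: state=(0.003, 0.079, 0.917)
t=7.960: state=(0.003, 0.066, 0.931)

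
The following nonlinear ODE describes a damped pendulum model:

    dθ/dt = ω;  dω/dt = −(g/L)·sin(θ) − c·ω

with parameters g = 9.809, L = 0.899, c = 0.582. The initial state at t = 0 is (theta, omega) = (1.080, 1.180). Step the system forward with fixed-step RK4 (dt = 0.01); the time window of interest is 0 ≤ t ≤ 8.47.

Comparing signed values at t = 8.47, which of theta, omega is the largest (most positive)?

largest component: theta

t=0.000: state=(1.080, 1.180)
step 1 (dt=0.01): k1=(1.180, -10.310), k2=(1.128, -10.310), k3=(1.128, -10.309), k4=(1.077, -10.307); state += dt/6·(k1+2k2+2k3+k4)
t=0.010: state=(1.091, 1.077)
t=0.020: state=(1.102, 0.974)
t=0.030: state=(1.111, 0.871)
continuing one RK4 step at a time; state shown every 50 steps (Δt=0.5):
t=0.500: state=(0.512, -2.917)
t=1.000: state=(-0.762, -1.132)
t=1.500: state=(-0.382, 2.196)
t=2.000: state=(0.573, 0.819)
t=2.500: state=(0.253, -1.698)
t=3.000: state=(-0.443, -0.502)
t=3.500: state=(-0.150, 1.318)
t=4.000: state=(0.344, 0.252)
t=4.500: state=(0.075, -1.014)
t=5.000: state=(-0.265, -0.077)
t=5.500: state=(-0.025, 0.767)
t=6.000: state=(0.201, -0.033)
t=6.500: state=(-0.005, -0.570)
t=7.000: state=(-0.150, 0.094)
t=7.500: state=(0.023, 0.414)
t=8.000: state=(0.109, -0.122)
t=8.470: state=(-0.022, -0.308)
compare at T: theta=-0.022, omega=-0.308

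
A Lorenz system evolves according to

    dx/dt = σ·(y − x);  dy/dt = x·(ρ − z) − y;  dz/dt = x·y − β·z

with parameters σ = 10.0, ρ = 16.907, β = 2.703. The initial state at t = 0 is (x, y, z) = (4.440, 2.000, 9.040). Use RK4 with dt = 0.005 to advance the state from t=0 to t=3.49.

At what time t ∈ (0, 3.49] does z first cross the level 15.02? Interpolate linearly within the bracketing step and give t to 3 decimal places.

t=0.000: state=(4.440, 2.000, 9.040)
step 1 (dt=0.005): k1=(-24.400, 32.929, -15.555), k2=(-22.967, 32.538, -15.212), k3=(-23.012, 32.563, -15.211), k4=(-21.621, 32.190, -14.876); state += dt/6·(k1+2k2+2k3+k4)
t=0.005: state=(4.325, 2.163, 8.964)
t=0.010: state=(4.223, 2.322, 8.891)
t=0.015: state=(4.135, 2.478, 8.822)
continuing one RK4 step at a time; state shown every 40 steps (Δt=0.2):
t=0.200: state=(5.828, 8.377, 9.073)
t=0.320: state=(9.257, 11.819, 14.862)
next step: t=0.325: state=(9.382, 11.847, 15.211) — z has crossed 15.02
linear interpolation between t=0.320 (14.86226) and t=0.325 (15.21051) → t≈0.322

t = 0.322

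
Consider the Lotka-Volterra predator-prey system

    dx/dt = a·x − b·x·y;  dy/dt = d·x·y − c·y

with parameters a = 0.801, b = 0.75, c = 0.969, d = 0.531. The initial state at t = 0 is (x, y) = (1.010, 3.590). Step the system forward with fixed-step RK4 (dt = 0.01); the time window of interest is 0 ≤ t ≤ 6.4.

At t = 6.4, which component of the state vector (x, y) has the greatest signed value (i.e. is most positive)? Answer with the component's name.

t=0.000: state=(1.010, 3.590)
step 1 (dt=0.01): k1=(-1.910, -1.553), k2=(-1.887, -1.568), k3=(-1.887, -1.568), k4=(-1.863, -1.582); state += dt/6·(k1+2k2+2k3+k4)
t=0.010: state=(0.991, 3.574)
t=0.020: state=(0.973, 3.558)
t=0.030: state=(0.955, 3.542)
continuing one RK4 step at a time; state shown every 25 steps (Δt=0.25):
t=0.250: state=(0.656, 3.139)
t=0.500: state=(0.466, 2.651)
t=0.750: state=(0.361, 2.196)
t=1.000: state=(0.304, 1.801)
t=1.250: state=(0.273, 1.468)
t=1.500: state=(0.260, 1.194)
t=1.750: state=(0.260, 0.970)
t=2.000: state=(0.270, 0.788)
t=2.250: state=(0.288, 0.642)
t=2.500: state=(0.316, 0.524)
t=2.750: state=(0.353, 0.430)
t=3.000: state=(0.400, 0.355)
t=3.250: state=(0.460, 0.295)
t=3.500: state=(0.535, 0.247)
t=3.750: state=(0.626, 0.210)
t=4.000: state=(0.737, 0.180)
t=4.250: state=(0.873, 0.157)
t=4.500: state=(1.037, 0.140)
t=4.750: state=(1.236, 0.128)
t=5.000: state=(1.475, 0.120)
t=5.250: state=(1.763, 0.117)
t=5.500: state=(2.107, 0.118)
t=5.750: state=(2.516, 0.126)
t=6.000: state=(2.998, 0.143)
t=6.250: state=(3.557, 0.173)
t=6.400: state=(3.928, 0.201)
compare at T: x=3.928, y=0.201

largest component: x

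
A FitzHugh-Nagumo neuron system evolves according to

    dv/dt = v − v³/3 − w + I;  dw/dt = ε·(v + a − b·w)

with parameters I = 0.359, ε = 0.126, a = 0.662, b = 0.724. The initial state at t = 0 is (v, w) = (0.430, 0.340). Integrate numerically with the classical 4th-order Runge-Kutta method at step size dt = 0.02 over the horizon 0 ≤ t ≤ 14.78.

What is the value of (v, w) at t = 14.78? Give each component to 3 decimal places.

t=0.000: state=(0.430, 0.340)
step 1 (dt=0.02): k1=(0.422, 0.107), k2=(0.425, 0.107), k3=(0.425, 0.107), k4=(0.427, 0.107); state += dt/6·(k1+2k2+2k3+k4)
t=0.020: state=(0.438, 0.342)
t=0.040: state=(0.447, 0.344)
t=0.060: state=(0.456, 0.346)
continuing one RK4 step at a time; state shown every 25 steps (Δt=0.5):
t=0.500: state=(0.669, 0.399)
t=1.000: state=(0.945, 0.472)
t=1.500: state=(1.195, 0.558)
t=2.000: state=(1.359, 0.653)
t=2.500: state=(1.430, 0.751)
t=3.000: state=(1.434, 0.847)
t=3.500: state=(1.400, 0.937)
t=4.000: state=(1.345, 1.021)
t=4.500: state=(1.274, 1.097)
t=5.000: state=(1.192, 1.165)
t=5.500: state=(1.096, 1.224)
t=6.000: state=(0.982, 1.274)
t=6.500: state=(0.843, 1.314)
t=7.000: state=(0.663, 1.343)
t=7.500: state=(0.411, 1.358)
t=8.000: state=(0.025, 1.352)
t=8.500: state=(-0.587, 1.316)
t=9.000: state=(-1.357, 1.238)
t=9.500: state=(-1.840, 1.123)
t=10.000: state=(-1.967, 0.995)
t=10.500: state=(-1.964, 0.870)
t=11.000: state=(-1.931, 0.752)
t=11.500: state=(-1.891, 0.642)
t=12.000: state=(-1.850, 0.539)
t=12.500: state=(-1.810, 0.443)
t=13.000: state=(-1.769, 0.354)
t=13.500: state=(-1.728, 0.271)
t=14.000: state=(-1.688, 0.194)
t=14.500: state=(-1.648, 0.124)
t=14.780: state=(-1.626, 0.087)

(v, w) = (-1.626, 0.087)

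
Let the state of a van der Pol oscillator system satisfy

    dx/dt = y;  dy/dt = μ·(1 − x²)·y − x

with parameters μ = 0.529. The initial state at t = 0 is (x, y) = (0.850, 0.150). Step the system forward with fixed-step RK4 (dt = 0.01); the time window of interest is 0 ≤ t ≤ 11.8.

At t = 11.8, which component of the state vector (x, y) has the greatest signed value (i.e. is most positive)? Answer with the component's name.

largest component: y

t=0.000: state=(0.850, 0.150)
step 1 (dt=0.01): k1=(0.150, -0.828), k2=(0.146, -0.829), k3=(0.146, -0.829), k4=(0.142, -0.831); state += dt/6·(k1+2k2+2k3+k4)
t=0.010: state=(0.851, 0.142)
t=0.020: state=(0.853, 0.133)
t=0.030: state=(0.854, 0.125)
continuing one RK4 step at a time; state shown every 50 steps (Δt=0.5):
t=0.500: state=(0.818, -0.281)
t=1.000: state=(0.571, -0.704)
t=1.500: state=(0.119, -1.091)
t=2.000: state=(-0.493, -1.305)
t=2.500: state=(-1.098, -1.008)
t=3.000: state=(-1.422, -0.260)
t=3.500: state=(-1.372, 0.428)
t=4.000: state=(-1.023, 0.955)
t=4.500: state=(-0.418, 1.470)
t=5.000: state=(0.438, 1.900)
t=5.500: state=(1.343, 1.513)
t=6.000: state=(1.807, 0.332)
t=6.500: state=(1.744, -0.501)
t=7.000: state=(1.362, -1.000)
t=7.500: state=(0.744, -1.491)
t=8.000: state=(-0.144, -2.049)
t=8.500: state=(-1.203, -1.965)
t=9.000: state=(-1.881, -0.657)
t=9.500: state=(-1.923, 0.373)
t=10.000: state=(-1.594, 0.898)
t=10.500: state=(-1.037, 1.341)
t=11.000: state=(-0.231, 1.902)
t=11.500: state=(0.833, 2.218)
t=11.800: state=(1.446, 1.766)
compare at T: x=1.446, y=1.766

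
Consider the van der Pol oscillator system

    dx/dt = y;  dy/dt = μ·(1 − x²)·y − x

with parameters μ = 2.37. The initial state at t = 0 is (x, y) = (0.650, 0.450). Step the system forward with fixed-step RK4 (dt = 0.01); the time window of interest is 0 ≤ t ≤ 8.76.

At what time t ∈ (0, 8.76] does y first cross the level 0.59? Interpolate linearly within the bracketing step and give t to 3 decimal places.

t = 4.815

t=0.000: state=(0.650, 0.450)
step 1 (dt=0.01): k1=(0.450, -0.034), k2=(0.450, -0.040), k3=(0.450, -0.040), k4=(0.450, -0.045); state += dt/6·(k1+2k2+2k3+k4)
t=0.010: state=(0.654, 0.450)
t=0.020: state=(0.659, 0.449)
t=0.030: state=(0.663, 0.448)
continuing one RK4 step at a time; state shown every 50 steps (Δt=0.5):
t=0.500: state=(0.845, 0.275)
t=1.000: state=(0.884, -0.143)
t=1.500: state=(0.677, -0.734)
t=2.000: state=(0.001, -2.294)
t=2.500: state=(-1.598, -2.471)
t=3.000: state=(-1.934, 0.159)
t=3.500: state=(-1.802, 0.316)
t=4.000: state=(-1.629, 0.378)
t=4.500: state=(-1.418, 0.478)
t=4.810: state=(-1.254, 0.588)
next step: t=4.820: state=(-1.248, 0.592) — y has crossed 0.59
linear interpolation between t=4.810 (0.58781) and t=4.820 (0.59242) → t≈4.815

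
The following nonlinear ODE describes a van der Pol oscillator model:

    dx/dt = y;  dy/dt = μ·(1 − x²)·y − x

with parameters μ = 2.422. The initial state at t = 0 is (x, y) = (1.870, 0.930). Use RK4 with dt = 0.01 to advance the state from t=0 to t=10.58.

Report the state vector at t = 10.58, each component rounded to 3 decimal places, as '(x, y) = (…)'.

(x, y) = (1.086, -0.732)

t=0.000: state=(1.870, 0.930)
step 1 (dt=0.01): k1=(0.930, -7.494), k2=(0.893, -7.310), k3=(0.893, -7.314), k4=(0.857, -7.130); state += dt/6·(k1+2k2+2k3+k4)
t=0.010: state=(1.879, 0.857)
t=0.020: state=(1.887, 0.787)
t=0.030: state=(1.895, 0.721)
continuing one RK4 step at a time; state shown every 50 steps (Δt=0.5):
t=0.500: state=(1.904, -0.248)
t=1.000: state=(1.757, -0.326)
t=1.500: state=(1.579, -0.391)
t=2.000: state=(1.358, -0.506)
t=2.500: state=(1.049, -0.772)
t=3.000: state=(0.486, -1.698)
t=3.500: state=(-1.056, -4.311)
t=4.000: state=(-2.021, -0.062)
t=4.500: state=(-1.928, 0.275)
t=5.000: state=(-1.778, 0.321)
t=5.500: state=(-1.604, 0.381)
t=6.000: state=(-1.390, 0.486)
t=6.500: state=(-1.097, 0.721)
t=7.000: state=(-0.589, 1.487)
t=7.500: state=(0.777, 4.267)
t=8.000: state=(2.011, 0.266)
t=8.500: state=(1.945, -0.266)
t=9.000: state=(1.799, -0.315)
t=9.500: state=(1.628, -0.372)
t=10.000: state=(1.421, -0.469)
t=10.500: state=(1.142, -0.676)
t=10.580: state=(1.086, -0.732)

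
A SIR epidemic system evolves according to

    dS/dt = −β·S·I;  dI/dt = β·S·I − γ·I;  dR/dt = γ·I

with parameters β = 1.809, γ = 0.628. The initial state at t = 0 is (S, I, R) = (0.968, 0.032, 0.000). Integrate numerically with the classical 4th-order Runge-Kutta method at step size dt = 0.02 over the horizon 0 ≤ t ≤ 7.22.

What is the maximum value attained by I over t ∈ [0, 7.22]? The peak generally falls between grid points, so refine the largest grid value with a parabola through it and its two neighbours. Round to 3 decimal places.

t=0.000: state=(0.968, 0.032, 0.000)
step 1 (dt=0.02): k1=(-0.056, 0.036, 0.020), k2=(-0.057, 0.036, 0.020), k3=(-0.057, 0.036, 0.020), k4=(-0.057, 0.037, 0.021); state += dt/6·(k1+2k2+2k3+k4)
t=0.020: state=(0.967, 0.033, 0.000)
t=0.040: state=(0.966, 0.033, 0.001)
t=0.060: state=(0.965, 0.034, 0.001)
continuing one RK4 step at a time; state shown every 25 steps (Δt=0.5):
t=0.500: state=(0.931, 0.055, 0.013)
t=1.000: state=(0.872, 0.091, 0.036)
t=1.500: state=(0.786, 0.142, 0.072)
t=2.000: state=(0.673, 0.201, 0.126)
t=2.500: state=(0.547, 0.255, 0.198)
t=3.000: state=(0.427, 0.289, 0.284)
t=3.500: state=(0.327, 0.296, 0.376)
t=4.000: state=(0.252, 0.281, 0.467)
t=4.500: state=(0.198, 0.251, 0.551)
t=5.000: state=(0.160, 0.215, 0.624)
t=5.500: state=(0.134, 0.180, 0.686)
t=6.000: state=(0.116, 0.147, 0.738)
t=6.500: state=(0.103, 0.118, 0.779)
t=7.000: state=(0.093, 0.094, 0.812)
t=7.220: state=(0.090, 0.085, 0.825)
largest grid value and its neighbours: I(3.380)=0.29685, I(3.400)=0.29685, I(3.420)=0.29681
parabola through these three points peaks at t≈3.391 with I≈0.29685

max I = 0.297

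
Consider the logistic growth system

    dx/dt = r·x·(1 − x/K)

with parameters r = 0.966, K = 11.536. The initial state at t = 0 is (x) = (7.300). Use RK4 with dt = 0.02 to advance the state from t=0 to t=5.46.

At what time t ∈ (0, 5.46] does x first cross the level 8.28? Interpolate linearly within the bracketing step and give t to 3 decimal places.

t = 0.403

t=0.000: state=(7.300)
step 1 (dt=0.02): k1=(2.589), k2=(2.583), k3=(2.583), k4=(2.576); state += dt/6·(k1+2k2+2k3+k4)
t=0.020: state=(7.352)
t=0.040: state=(7.403)
t=0.060: state=(7.454)
continuing one RK4 step at a time; state shown every 10 steps (Δt=0.2):
t=0.200: state=(7.803)
t=0.400: state=(8.274)
next step: t=0.420: state=(8.319) — x has crossed 8.28
linear interpolation between t=0.400 (8.27371) and t=0.420 (8.31873) → t≈0.403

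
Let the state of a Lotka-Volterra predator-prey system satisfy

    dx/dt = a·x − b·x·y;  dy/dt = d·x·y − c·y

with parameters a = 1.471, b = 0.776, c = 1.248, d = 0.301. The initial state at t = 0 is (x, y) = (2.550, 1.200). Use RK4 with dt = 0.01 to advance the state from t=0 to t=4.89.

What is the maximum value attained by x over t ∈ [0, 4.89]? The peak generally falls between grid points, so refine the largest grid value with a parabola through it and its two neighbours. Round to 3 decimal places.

max x = 7.419

t=0.000: state=(2.550, 1.200)
step 1 (dt=0.01): k1=(1.376, -0.577), k2=(1.386, -0.573), k3=(1.386, -0.573), k4=(1.395, -0.569); state += dt/6·(k1+2k2+2k3+k4)
t=0.010: state=(2.564, 1.194)
t=0.020: state=(2.578, 1.189)
t=0.030: state=(2.592, 1.183)
continuing one RK4 step at a time; state shown every 20 steps (Δt=0.2):
t=0.200: state=(2.864, 1.100)
t=0.400: state=(3.259, 1.030)
t=0.600: state=(3.741, 0.990)
t=0.800: state=(4.310, 0.983)
t=1.000: state=(4.957, 1.012)
t=1.200: state=(5.658, 1.085)
t=1.400: state=(6.358, 1.213)
t=1.600: state=(6.966, 1.413)
t=1.800: state=(7.353, 1.697)
t=2.000: state=(7.378, 2.064)
t=2.200: state=(6.960, 2.481)
t=2.400: state=(6.159, 2.874)
t=2.600: state=(5.170, 3.150)
t=2.800: state=(4.211, 3.253)
t=3.000: state=(3.423, 3.186)
t=3.200: state=(2.840, 2.994)
t=3.400: state=(2.443, 2.732)
t=3.600: state=(2.193, 2.446)
t=3.800: state=(2.059, 2.165)
t=4.000: state=(2.015, 1.906)
t=4.200: state=(2.049, 1.677)
t=4.400: state=(2.153, 1.483)
t=4.600: state=(2.325, 1.321)
t=4.800: state=(2.568, 1.192)
t=4.890: state=(2.702, 1.145)
largest grid value and its neighbours: x(1.900)=7.41811, x(1.910)=7.41901, x(1.920)=7.41884
parabola through these three points peaks at t≈1.913 with x≈7.41907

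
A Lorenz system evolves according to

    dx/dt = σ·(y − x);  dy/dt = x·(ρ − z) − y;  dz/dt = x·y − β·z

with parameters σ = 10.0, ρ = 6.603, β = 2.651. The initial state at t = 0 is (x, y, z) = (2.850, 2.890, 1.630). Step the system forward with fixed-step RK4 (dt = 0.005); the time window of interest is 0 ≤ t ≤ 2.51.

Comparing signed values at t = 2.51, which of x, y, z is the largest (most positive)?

t=0.000: state=(2.850, 2.890, 1.630)
step 1 (dt=0.005): k1=(0.400, 11.283, 3.915), k2=(0.672, 11.232, 3.973), k3=(0.664, 11.235, 3.974), k4=(0.929, 11.187, 4.033); state += dt/6·(k1+2k2+2k3+k4)
t=0.005: state=(2.853, 2.946, 1.650)
t=0.010: state=(2.859, 3.002, 1.670)
t=0.015: state=(2.868, 3.057, 1.691)
continuing one RK4 step at a time; state shown every 20 steps (Δt=0.1):
t=0.100: state=(3.275, 3.968, 2.171)
t=0.200: state=(4.091, 4.977, 3.130)
t=0.300: state=(4.940, 5.694, 4.559)
t=0.400: state=(5.479, 5.753, 6.174)
t=0.500: state=(5.435, 5.080, 7.374)
t=0.600: state=(4.848, 4.093, 7.732)
t=0.700: state=(4.056, 3.285, 7.356)
t=0.800: state=(3.383, 2.829, 6.622)
t=0.900: state=(2.963, 2.673, 5.833)
t=1.000: state=(2.790, 2.725, 5.148)
t=1.100: state=(2.816, 2.925, 4.640)
t=1.200: state=(2.994, 3.234, 4.343)
t=1.300: state=(3.284, 3.616, 4.278)
t=1.400: state=(3.642, 4.016, 4.448)
t=1.500: state=(4.008, 4.353, 4.829)
t=1.600: state=(4.305, 4.540, 5.341)
t=1.700: state=(4.458, 4.524, 5.855)
t=1.800: state=(4.433, 4.323, 6.228)
t=1.900: state=(4.257, 4.028, 6.373)
t=2.000: state=(4.005, 3.745, 6.295)
t=2.100: state=(3.761, 3.541, 6.065)
t=2.200: state=(3.580, 3.443, 5.772)
t=2.300: state=(3.489, 3.443, 5.491)
t=2.400: state=(3.486, 3.522, 5.276)
t=2.500: state=(3.555, 3.654, 5.156)
t=2.510: state=(3.566, 3.669, 5.150)
compare at T: x=3.566, y=3.669, z=5.150

largest component: z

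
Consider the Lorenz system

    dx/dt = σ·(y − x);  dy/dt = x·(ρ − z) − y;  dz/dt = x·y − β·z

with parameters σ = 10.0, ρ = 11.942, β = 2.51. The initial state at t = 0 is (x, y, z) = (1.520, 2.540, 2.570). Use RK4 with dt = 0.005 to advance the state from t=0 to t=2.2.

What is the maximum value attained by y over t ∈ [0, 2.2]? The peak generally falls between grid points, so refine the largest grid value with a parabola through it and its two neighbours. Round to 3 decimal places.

max y = 10.440

t=0.000: state=(1.520, 2.540, 2.570)
step 1 (dt=0.005): k1=(10.200, 11.705, -2.590), k2=(10.238, 11.925, -2.464), k3=(10.242, 11.925, -2.463), k4=(10.284, 12.145, -2.335); state += dt/6·(k1+2k2+2k3+k4)
t=0.005: state=(1.571, 2.600, 2.558)
t=0.010: state=(1.623, 2.661, 2.547)
t=0.015: state=(1.675, 2.725, 2.537)
continuing one RK4 step at a time; state shown every 20 steps (Δt=0.1):
t=0.100: state=(2.715, 4.168, 2.630)
t=0.200: state=(4.542, 6.767, 3.816)
t=0.300: state=(7.057, 9.681, 7.314)
t=0.400: state=(9.076, 10.016, 13.163)
t=0.500: state=(8.362, 6.107, 16.771)
t=0.600: state=(5.480, 2.510, 15.586)
t=0.700: state=(3.075, 1.333, 12.782)
t=0.800: state=(1.932, 1.299, 10.212)
t=0.900: state=(1.643, 1.635, 8.167)
t=1.000: state=(1.841, 2.229, 6.646)
t=1.100: state=(2.416, 3.189, 5.677)
t=1.200: state=(3.418, 4.663, 5.430)
t=1.300: state=(4.914, 6.640, 6.329)
t=1.400: state=(6.715, 8.440, 8.908)
t=1.500: state=(7.933, 8.414, 12.631)
t=1.600: state=(7.448, 6.070, 14.906)
t=1.700: state=(5.637, 3.678, 14.370)
t=1.800: state=(3.947, 2.629, 12.451)
t=1.900: state=(3.047, 2.537, 10.450)
t=2.000: state=(2.854, 2.944, 8.825)
t=2.100: state=(3.178, 3.721, 7.744)
t=2.200: state=(3.923, 4.863, 7.371)
largest grid value and its neighbours: y(0.355)=10.43460, y(0.360)=10.43980, y(0.365)=10.43254
parabola through these three points peaks at t≈0.360 with y≈10.43985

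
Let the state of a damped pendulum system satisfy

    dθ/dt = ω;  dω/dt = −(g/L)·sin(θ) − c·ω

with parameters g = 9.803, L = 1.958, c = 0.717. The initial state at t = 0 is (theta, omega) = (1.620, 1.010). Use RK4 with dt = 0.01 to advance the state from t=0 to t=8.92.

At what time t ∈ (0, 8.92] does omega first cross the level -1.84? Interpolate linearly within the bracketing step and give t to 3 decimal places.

t = 0.620

t=0.000: state=(1.620, 1.010)
step 1 (dt=0.01): k1=(1.010, -5.725), k2=(0.981, -5.703), k3=(0.981, -5.703), k4=(0.953, -5.681); state += dt/6·(k1+2k2+2k3+k4)
t=0.010: state=(1.630, 0.953)
t=0.020: state=(1.639, 0.896)
t=0.030: state=(1.648, 0.840)
continuing one RK4 step at a time; state shown every 50 steps (Δt=0.5):
t=0.500: state=(1.491, -1.387)
t=0.620: state=(1.296, -1.839)
next step: t=0.630: state=(1.278, -1.874) — omega has crossed -1.84
linear interpolation between t=0.620 (-1.83902) and t=0.630 (-1.87377) → t≈0.620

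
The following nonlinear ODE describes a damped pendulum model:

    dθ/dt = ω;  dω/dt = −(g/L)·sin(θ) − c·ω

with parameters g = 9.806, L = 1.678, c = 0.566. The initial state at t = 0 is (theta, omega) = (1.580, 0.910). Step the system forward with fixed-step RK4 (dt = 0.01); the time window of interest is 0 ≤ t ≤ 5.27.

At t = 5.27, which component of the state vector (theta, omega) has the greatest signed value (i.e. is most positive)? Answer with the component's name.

t=0.000: state=(1.580, 0.910)
step 1 (dt=0.01): k1=(0.910, -6.359), k2=(0.878, -6.340), k3=(0.878, -6.340), k4=(0.847, -6.322); state += dt/6·(k1+2k2+2k3+k4)
t=0.010: state=(1.589, 0.847)
t=0.020: state=(1.597, 0.784)
t=0.030: state=(1.604, 0.721)
continuing one RK4 step at a time; state shown every 20 steps (Δt=0.2):
t=0.200: state=(1.640, -0.290)
t=0.400: state=(1.472, -1.363)
t=0.600: state=(1.105, -2.276)
t=0.800: state=(0.584, -2.853)
t=1.000: state=(0.002, -2.856)
t=1.200: state=(-0.517, -2.257)
t=1.400: state=(-0.876, -1.293)
t=1.600: state=(-1.029, -0.243)
t=1.800: state=(-0.979, 0.724)
t=2.000: state=(-0.753, 1.494)
t=2.200: state=(-0.403, 1.939)
t=2.400: state=(-0.007, 1.950)
t=2.600: state=(0.349, 1.543)
t=2.800: state=(0.593, 0.865)
t=3.000: state=(0.689, 0.100)
t=3.200: state=(0.637, -0.601)
t=3.400: state=(0.461, -1.119)
t=3.600: state=(0.208, -1.363)
t=3.800: state=(-0.063, -1.292)
t=4.000: state=(-0.291, -0.952)
t=4.200: state=(-0.433, -0.449)
t=4.400: state=(-0.468, 0.090)
t=4.600: state=(-0.402, 0.553)
t=4.800: state=(-0.258, 0.855)
t=5.000: state=(-0.074, 0.946)
t=5.200: state=(0.106, 0.823)
t=5.270: state=(0.161, 0.737)
compare at T: theta=0.161, omega=0.737

largest component: omega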